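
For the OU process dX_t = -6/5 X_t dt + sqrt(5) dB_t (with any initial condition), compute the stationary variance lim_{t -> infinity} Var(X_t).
lim Var(X_t) = 25/12

The OU SDE dX = -theta X dt + sigma dB admits the integrating factor exp(theta t): d(exp(theta t) X_t) = sigma exp(theta t) dB_t. Integrating from 0 to t gives X_t = x_0 * exp(-theta t) + sigma * int_0^t exp(-theta (t-s)) dB_s for any initial x_0. The Itô integral has variance (by the Itô isometry) sigma^2 * int_0^t exp(-2 theta (t - s)) ds = sigma^2 * (1 - exp(-2 theta t)) / (2 theta), independent of x_0.
With theta = 6/5, sigma = sqrt(5):
  Var(X_t) = (sqrt(5))^2 * (1 - exp(-2*6/5 t)) / (2 * 6/5) = 25/12 - 25*exp(-12*t/5)/12.
As t -> infinity, exp(-2*6/5 t) -> 0, so the stationary variance is sigma^2 / (2 theta) = 25/12.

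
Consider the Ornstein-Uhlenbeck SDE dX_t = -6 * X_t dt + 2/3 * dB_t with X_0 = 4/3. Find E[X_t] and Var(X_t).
E[X_t] = 4*exp(-6*t)/3; Var(X_t) = 1/27 - exp(-12*t)/27

The OU SDE dX = -theta X dt + sigma dB admits the integrating factor exp(theta t): d(exp(theta t) X_t) = sigma exp(theta t) dB_t. Integrating from 0 to t:
  X_t = x_0 * exp(-theta t) + sigma * int_0^t exp(-theta (t-s)) dB_s.
The Itô integral has mean 0 and (by the Itô isometry) variance sigma^2 * int_0^t exp(-2 theta (t - s)) ds = sigma^2 * (1 - exp(-2 theta t)) / (2 theta).
With theta = 6, sigma = 2/3, x_0 = 4/3:
  E[X_t] = 4/3 * exp(-6 t) = 4*exp(-6*t)/3
  Var(X_t) = (2/3)^2 * (1 - exp(-2*6 t)) / (2 * 6) = 1/27 - exp(-12*t)/27.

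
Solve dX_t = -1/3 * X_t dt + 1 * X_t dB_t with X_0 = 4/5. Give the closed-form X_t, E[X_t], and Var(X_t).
X_t = 4/5 * exp((-5/6) t + (1) B_t); E[X_t] = 4*exp(-t/3)/5; Var(X_t) = (16*exp(t) - 16)*exp(-2*t/3)/25

For GBM dX = mu X dt + sigma X dB with X_0 = x_0, apply Itô to Y = log X: dY = (mu - sigma^2/2) dt + sigma dB, so Y_t = log(x_0) + (mu - sigma^2/2) t + sigma B_t and hence X_t = x_0 * exp((mu - sigma^2/2) t + sigma B_t).
With mu = -1/3, sigma = 1, x_0 = 4/5, this gives:
  X_t = 4/5 * exp((-5/6) * t + (1) * B_t).
Since sigma*B_t ~ Normal(0, sigma^2 t), E[exp(sigma*B_t)] = exp(sigma^2 t / 2); so E[X_t] = x_0 * exp((mu - sigma^2/2) t) * exp(sigma^2 t / 2) = x_0 * exp(mu t) = 4*exp(-t/3)/5.
Var(X_t) = E[X_t^2] - (E[X_t])^2 = x_0^2 * exp(2 mu t) * (exp(sigma^2 t) - 1) = (16*exp(t) - 16)*exp(-2*t/3)/25.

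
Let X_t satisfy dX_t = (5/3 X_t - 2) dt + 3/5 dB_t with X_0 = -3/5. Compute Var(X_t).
Var(X_t) = 27*exp(10*t/3)/250 - 27/250

The variance V(t) = Var(X_t) satisfies V'(t) = 2 a V(t) + c^2 with V(0) = 0 (drift coefficient is linear in X, diffusion is constant). With a = 5/3, c = 3/5, the solution is
  V(t) = (c^2 / (2 a)) * (exp(2 a t) - 1)
       = ((3/5)^2 / (2*(5/3))) * (exp((10/3) t) - 1)
       = 27*exp(10*t/3)/250 - 27/250.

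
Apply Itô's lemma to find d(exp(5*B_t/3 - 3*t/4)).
d(exp(5*B_t/3 - 3*t/4)) = (23*exp(5*B_t/3 - 3*t/4)/36) dt + (5*exp(5*B_t/3 - 3*t/4)/3) dB_t

Itô's formula for f(t, x): d f(t, B_t) = (f_t + (1/2) f_xx) dt + f_x dB_t. Compute partials of f(t, x) = exp(-3*t/4 + 5*x/3):
  f_t(t,x)  = -3*exp(-3*t/4 + 5*x/3)/4
  f_x(t,x)  = 5*exp(-3*t/4 + 5*x/3)/3
  f_xx(t,x) = 25*exp(-3*t/4 + 5*x/3)/9
Assemble drift = f_t + (1/2) f_xx = 23*exp(-3*t/4 + 5*x/3)/36 and diffusion = f_x = 5*exp(-3*t/4 + 5*x/3)/3. Substituting x = B_t:
  d(exp(5*B_t/3 - 3*t/4)) = (23*exp(5*B_t/3 - 3*t/4)/36) dt + (5*exp(5*B_t/3 - 3*t/4)/3) dB_t.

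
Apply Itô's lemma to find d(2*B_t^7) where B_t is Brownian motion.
d(2*B_t^7) = (42*B_t^5) dt + (14*B_t^6) dB_t

Itô's formula for f(B_t) gives d f(B_t) = f'(B_t) dB_t + (1/2) f''(B_t) dt. Compute derivatives of f(x) = 2*x^7:
  f'(x)  = 14*x^6
  f''(x) = 84*x^5
Substitute x = B_t and multiply the f'' term by 1/2:
  drift     = (1/2) * (84*x^5) evaluated at B_t = 42*B_t^5
  diffusion = (14*x^6) evaluated at B_t = 14*B_t^6
Therefore d(2*B_t^7) = (42*B_t^5) dt + (14*B_t^6) dB_t.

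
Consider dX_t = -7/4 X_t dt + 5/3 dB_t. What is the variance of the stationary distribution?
lim Var(X_t) = 50/63

The OU SDE dX = -theta X dt + sigma dB admits the integrating factor exp(theta t): d(exp(theta t) X_t) = sigma exp(theta t) dB_t. Integrating from 0 to t gives X_t = x_0 * exp(-theta t) + sigma * int_0^t exp(-theta (t-s)) dB_s for any initial x_0. The Itô integral has variance (by the Itô isometry) sigma^2 * int_0^t exp(-2 theta (t - s)) ds = sigma^2 * (1 - exp(-2 theta t)) / (2 theta), independent of x_0.
With theta = 7/4, sigma = 5/3:
  Var(X_t) = (5/3)^2 * (1 - exp(-2*7/4 t)) / (2 * 7/4) = 50/63 - 50*exp(-7*t/2)/63.
As t -> infinity, exp(-2*7/4 t) -> 0, so the stationary variance is sigma^2 / (2 theta) = 50/63.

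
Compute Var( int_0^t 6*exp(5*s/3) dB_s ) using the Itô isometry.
Var = 54*exp(10*t/3)/5 - 54/5

The Itô integral of a deterministic integrand f(s) has mean 0 because each increment f(s) * (B_{s+ds} - B_s) has mean 0. By the Itô isometry:
  Var( int_0^t f(s) dB_s ) = E[ (int_0^t f(s) dB_s)^2 ] = int_0^t f(s)^2 ds.
Here f(s) = 6*exp(5*s/3), so f(s)^2 = 36*exp(10*s/3). Integrate:
  int_0^t (36*exp(10*s/3)) ds = 54*exp(10*t/3)/5 - 54/5.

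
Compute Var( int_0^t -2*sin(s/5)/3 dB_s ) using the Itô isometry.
Var = 2*t/9 - 5*sin(2*t/5)/9

The Itô integral of a deterministic integrand f(s) has mean 0 because each increment f(s) * (B_{s+ds} - B_s) has mean 0. By the Itô isometry:
  Var( int_0^t f(s) dB_s ) = E[ (int_0^t f(s) dB_s)^2 ] = int_0^t f(s)^2 ds.
Here f(s) = -2*sin(s/5)/3, so f(s)^2 = 4*sin(s/5)^2/9. Integrate:
  int_0^t (4*sin(s/5)^2/9) ds = 2*t/9 - 5*sin(2*t/5)/9.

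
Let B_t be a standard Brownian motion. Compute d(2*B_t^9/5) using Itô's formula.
d(2*B_t^9/5) = (72*B_t^7/5) dt + (18*B_t^8/5) dB_t

Itô's formula for f(B_t) gives d f(B_t) = f'(B_t) dB_t + (1/2) f''(B_t) dt. Compute derivatives of f(x) = 2*x^9/5:
  f'(x)  = 18*x^8/5
  f''(x) = 144*x^7/5
Substitute x = B_t and multiply the f'' term by 1/2:
  drift     = (1/2) * (144*x^7/5) evaluated at B_t = 72*B_t^7/5
  diffusion = (18*x^8/5) evaluated at B_t = 18*B_t^8/5
Therefore d(2*B_t^9/5) = (72*B_t^7/5) dt + (18*B_t^8/5) dB_t.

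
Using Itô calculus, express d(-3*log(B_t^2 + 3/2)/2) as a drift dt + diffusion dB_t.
d(-3*log(B_t^2 + 3/2)/2) = (3*(2*B_t^2 - 3)/(2*B_t^2 + 3)^2) dt + (-6*B_t/(2*B_t^2 + 3)) dB_t

Itô's formula for f(B_t) gives d f(B_t) = f'(B_t) dB_t + (1/2) f''(B_t) dt. Compute derivatives of f(x) = -3*log(x^2 + 3/2)/2:
  f'(x)  = -6*x/(2*x^2 + 3)
  f''(x) = 6*(2*x^2 - 3)/(2*x^2 + 3)^2
Substitute x = B_t and multiply the f'' term by 1/2:
  drift     = (1/2) * (6*(2*x^2 - 3)/(2*x^2 + 3)^2) evaluated at B_t = 3*(2*B_t^2 - 3)/(2*B_t^2 + 3)^2
  diffusion = (-6*x/(2*x^2 + 3)) evaluated at B_t = -6*B_t/(2*B_t^2 + 3)
Therefore d(-3*log(B_t^2 + 3/2)/2) = (3*(2*B_t^2 - 3)/(2*B_t^2 + 3)^2) dt + (-6*B_t/(2*B_t^2 + 3)) dB_t.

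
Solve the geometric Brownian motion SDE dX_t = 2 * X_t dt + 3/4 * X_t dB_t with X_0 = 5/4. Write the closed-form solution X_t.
X_t = 5/4 * exp((55/32) * t + (3/4) * B_t)

For GBM dX = mu X dt + sigma X dB with X_0 = x_0, apply Itô to Y = log X: dY = (mu - sigma^2/2) dt + sigma dB, so Y_t = log(x_0) + (mu - sigma^2/2) t + sigma B_t and hence X_t = x_0 * exp((mu - sigma^2/2) t + sigma B_t).
With mu = 2, sigma = 3/4, x_0 = 5/4, this gives:
  X_t = 5/4 * exp((55/32) * t + (3/4) * B_t).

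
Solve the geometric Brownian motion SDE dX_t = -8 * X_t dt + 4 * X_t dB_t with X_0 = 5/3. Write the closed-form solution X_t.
X_t = 5/3 * exp((-16) * t + (4) * B_t)

For GBM dX = mu X dt + sigma X dB with X_0 = x_0, apply Itô to Y = log X: dY = (mu - sigma^2/2) dt + sigma dB, so Y_t = log(x_0) + (mu - sigma^2/2) t + sigma B_t and hence X_t = x_0 * exp((mu - sigma^2/2) t + sigma B_t).
With mu = -8, sigma = 4, x_0 = 5/3, this gives:
  X_t = 5/3 * exp((-16) * t + (4) * B_t).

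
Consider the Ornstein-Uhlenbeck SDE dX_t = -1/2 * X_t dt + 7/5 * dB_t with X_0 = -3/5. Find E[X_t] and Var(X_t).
E[X_t] = -3*exp(-t/2)/5; Var(X_t) = 49/25 - 49*exp(-t)/25

The OU SDE dX = -theta X dt + sigma dB admits the integrating factor exp(theta t): d(exp(theta t) X_t) = sigma exp(theta t) dB_t. Integrating from 0 to t:
  X_t = x_0 * exp(-theta t) + sigma * int_0^t exp(-theta (t-s)) dB_s.
The Itô integral has mean 0 and (by the Itô isometry) variance sigma^2 * int_0^t exp(-2 theta (t - s)) ds = sigma^2 * (1 - exp(-2 theta t)) / (2 theta).
With theta = 1/2, sigma = 7/5, x_0 = -3/5:
  E[X_t] = -3/5 * exp(-1/2 t) = -3*exp(-t/2)/5
  Var(X_t) = (7/5)^2 * (1 - exp(-2*1/2 t)) / (2 * 1/2) = 49/25 - 49*exp(-t)/25.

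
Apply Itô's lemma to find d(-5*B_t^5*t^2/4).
d(-5*B_t^5*t^2/4) = (5*B_t^3*t*(-B_t^2 - 5*t)/2) dt + (-25*B_t^4*t^2/4) dB_t

Itô's formula for f(t, x): d f(t, B_t) = (f_t + (1/2) f_xx) dt + f_x dB_t. Compute partials of f(t, x) = -5*t^2*x^5/4:
  f_t(t,x)  = -5*t*x^5/2
  f_x(t,x)  = -25*t^2*x^4/4
  f_xx(t,x) = -25*t^2*x^3
Assemble drift = f_t + (1/2) f_xx = 5*t*x^3*(-5*t - x^2)/2 and diffusion = f_x = -25*t^2*x^4/4. Substituting x = B_t:
  d(-5*B_t^5*t^2/4) = (5*B_t^3*t*(-B_t^2 - 5*t)/2) dt + (-25*B_t^4*t^2/4) dB_t.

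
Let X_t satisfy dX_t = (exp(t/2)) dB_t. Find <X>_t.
<X>_t = exp(t) - 1

For an Itô process dX_t = a(t) dt + b(t) dB_t, the quadratic variation is <X>_t = int_0^t b(s)^2 ds (the drift term does not contribute). Here b(s) = exp(s/2), so
  b(s)^2 = exp(s).
Integrating from 0 to t:
  <X>_t = int_0^t (exp(s)) ds = exp(t) - 1.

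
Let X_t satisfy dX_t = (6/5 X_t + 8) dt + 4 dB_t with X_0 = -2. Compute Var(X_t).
Var(X_t) = 20*exp(12*t/5)/3 - 20/3

The variance V(t) = Var(X_t) satisfies V'(t) = 2 a V(t) + c^2 with V(0) = 0 (drift coefficient is linear in X, diffusion is constant). With a = 6/5, c = 4, the solution is
  V(t) = (c^2 / (2 a)) * (exp(2 a t) - 1)
       = (4^2 / (2*(6/5))) * (exp((12/5) t) - 1)
       = 20*exp(12*t/5)/3 - 20/3.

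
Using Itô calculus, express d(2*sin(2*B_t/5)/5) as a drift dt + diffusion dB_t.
d(2*sin(2*B_t/5)/5) = (-4*sin(2*B_t/5)/125) dt + (4*cos(2*B_t/5)/25) dB_t

Itô's formula for f(B_t) gives d f(B_t) = f'(B_t) dB_t + (1/2) f''(B_t) dt. Compute derivatives of f(x) = 2*sin(2*x/5)/5:
  f'(x)  = 4*cos(2*x/5)/25
  f''(x) = -8*sin(2*x/5)/125
Substitute x = B_t and multiply the f'' term by 1/2:
  drift     = (1/2) * (-8*sin(2*x/5)/125) evaluated at B_t = -4*sin(2*B_t/5)/125
  diffusion = (4*cos(2*x/5)/25) evaluated at B_t = 4*cos(2*B_t/5)/25
Therefore d(2*sin(2*B_t/5)/5) = (-4*sin(2*B_t/5)/125) dt + (4*cos(2*B_t/5)/25) dB_t.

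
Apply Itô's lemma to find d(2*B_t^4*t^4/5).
d(2*B_t^4*t^4/5) = (4*B_t^2*t^3*(2*B_t^2 + 3*t)/5) dt + (8*B_t^3*t^4/5) dB_t

Itô's formula for f(t, x): d f(t, B_t) = (f_t + (1/2) f_xx) dt + f_x dB_t. Compute partials of f(t, x) = 2*t^4*x^4/5:
  f_t(t,x)  = 8*t^3*x^4/5
  f_x(t,x)  = 8*t^4*x^3/5
  f_xx(t,x) = 24*t^4*x^2/5
Assemble drift = f_t + (1/2) f_xx = 4*t^3*x^2*(3*t + 2*x^2)/5 and diffusion = f_x = 8*t^4*x^3/5. Substituting x = B_t:
  d(2*B_t^4*t^4/5) = (4*B_t^2*t^3*(2*B_t^2 + 3*t)/5) dt + (8*B_t^3*t^4/5) dB_t.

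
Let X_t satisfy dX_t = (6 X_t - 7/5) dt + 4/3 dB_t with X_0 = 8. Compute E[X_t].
E[X_t] = 233*exp(6*t)/30 + 7/30

Taking expectations and using E[dB_t] = 0, the mean m(t) = E[X_t] satisfies the ODE m'(t) = a m(t) + b with m(0) = x_0. With a = 6, b = -7/5, x_0 = 8, the solution is
  m(t) = x_0 * exp(a t) + (b/a) * (exp(a t) - 1)
       = 8 * exp(6 t) + ((-7/5)/6) * (exp(6 t) - 1)
       = 233*exp(6*t)/30 + 7/30.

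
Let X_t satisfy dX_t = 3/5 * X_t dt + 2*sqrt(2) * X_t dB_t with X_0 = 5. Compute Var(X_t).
Var(X_t) = 25*(exp(8*t) - 1)*exp(6*t/5)

For GBM dX = mu X dt + sigma X dB with X_0 = x_0, apply Itô to Y = log X: dY = (mu - sigma^2/2) dt + sigma dB, so Y_t = log(x_0) + (mu - sigma^2/2) t + sigma B_t and hence X_t = x_0 * exp((mu - sigma^2/2) t + sigma B_t).
With mu = 3/5, sigma = 2*sqrt(2), x_0 = 5, this gives:
  X_t = 5 * exp((-17/5) * t + (2*sqrt(2)) * B_t).
Since sigma*B_t ~ Normal(0, sigma^2 t), E[exp(sigma*B_t)] = exp(sigma^2 t / 2); so E[X_t] = x_0 * exp((mu - sigma^2/2) t) * exp(sigma^2 t / 2) = x_0 * exp(mu t) = 5*exp(3*t/5).
Var(X_t) = E[X_t^2] - (E[X_t])^2 = x_0^2 * exp(2 mu t) * (exp(sigma^2 t) - 1) = 25*(exp(8*t) - 1)*exp(6*t/5).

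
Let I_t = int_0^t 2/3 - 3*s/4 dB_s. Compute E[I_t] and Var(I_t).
E[I_t] = 0; Var(I_t) = t*(27*t^2 - 72*t + 64)/144

The Itô integral of a deterministic integrand f(s) has mean 0 because each increment f(s) * (B_{s+ds} - B_s) has mean 0. By the Itô isometry:
  Var( int_0^t f(s) dB_s ) = E[ (int_0^t f(s) dB_s)^2 ] = int_0^t f(s)^2 ds.
Here f(s) = 2/3 - 3*s/4, so f(s)^2 = (9*s - 8)^2/144. Integrate:
  int_0^t ((9*s - 8)^2/144) ds = t*(27*t^2 - 72*t + 64)/144.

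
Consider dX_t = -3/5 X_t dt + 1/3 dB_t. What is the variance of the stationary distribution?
lim Var(X_t) = 5/54

The OU SDE dX = -theta X dt + sigma dB admits the integrating factor exp(theta t): d(exp(theta t) X_t) = sigma exp(theta t) dB_t. Integrating from 0 to t gives X_t = x_0 * exp(-theta t) + sigma * int_0^t exp(-theta (t-s)) dB_s for any initial x_0. The Itô integral has variance (by the Itô isometry) sigma^2 * int_0^t exp(-2 theta (t - s)) ds = sigma^2 * (1 - exp(-2 theta t)) / (2 theta), independent of x_0.
With theta = 3/5, sigma = 1/3:
  Var(X_t) = (1/3)^2 * (1 - exp(-2*3/5 t)) / (2 * 3/5) = 5/54 - 5*exp(-6*t/5)/54.
As t -> infinity, exp(-2*3/5 t) -> 0, so the stationary variance is sigma^2 / (2 theta) = 5/54.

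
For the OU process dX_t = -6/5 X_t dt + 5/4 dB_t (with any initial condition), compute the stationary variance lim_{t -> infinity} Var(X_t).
lim Var(X_t) = 125/192

The OU SDE dX = -theta X dt + sigma dB admits the integrating factor exp(theta t): d(exp(theta t) X_t) = sigma exp(theta t) dB_t. Integrating from 0 to t gives X_t = x_0 * exp(-theta t) + sigma * int_0^t exp(-theta (t-s)) dB_s for any initial x_0. The Itô integral has variance (by the Itô isometry) sigma^2 * int_0^t exp(-2 theta (t - s)) ds = sigma^2 * (1 - exp(-2 theta t)) / (2 theta), independent of x_0.
With theta = 6/5, sigma = 5/4:
  Var(X_t) = (5/4)^2 * (1 - exp(-2*6/5 t)) / (2 * 6/5) = 125/192 - 125*exp(-12*t/5)/192.
As t -> infinity, exp(-2*6/5 t) -> 0, so the stationary variance is sigma^2 / (2 theta) = 125/192.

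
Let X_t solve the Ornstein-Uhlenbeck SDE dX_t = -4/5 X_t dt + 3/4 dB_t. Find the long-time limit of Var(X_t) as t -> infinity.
lim Var(X_t) = 45/128

The OU SDE dX = -theta X dt + sigma dB admits the integrating factor exp(theta t): d(exp(theta t) X_t) = sigma exp(theta t) dB_t. Integrating from 0 to t gives X_t = x_0 * exp(-theta t) + sigma * int_0^t exp(-theta (t-s)) dB_s for any initial x_0. The Itô integral has variance (by the Itô isometry) sigma^2 * int_0^t exp(-2 theta (t - s)) ds = sigma^2 * (1 - exp(-2 theta t)) / (2 theta), independent of x_0.
With theta = 4/5, sigma = 3/4:
  Var(X_t) = (3/4)^2 * (1 - exp(-2*4/5 t)) / (2 * 4/5) = 45/128 - 45*exp(-8*t/5)/128.
As t -> infinity, exp(-2*4/5 t) -> 0, so the stationary variance is sigma^2 / (2 theta) = 45/128.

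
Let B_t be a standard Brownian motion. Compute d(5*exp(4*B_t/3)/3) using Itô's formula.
d(5*exp(4*B_t/3)/3) = (40*exp(4*B_t/3)/27) dt + (20*exp(4*B_t/3)/9) dB_t

Itô's formula for f(B_t) gives d f(B_t) = f'(B_t) dB_t + (1/2) f''(B_t) dt. Compute derivatives of f(x) = 5*exp(4*x/3)/3:
  f'(x)  = 20*exp(4*x/3)/9
  f''(x) = 80*exp(4*x/3)/27
Substitute x = B_t and multiply the f'' term by 1/2:
  drift     = (1/2) * (80*exp(4*x/3)/27) evaluated at B_t = 40*exp(4*B_t/3)/27
  diffusion = (20*exp(4*x/3)/9) evaluated at B_t = 20*exp(4*B_t/3)/9
Therefore d(5*exp(4*B_t/3)/3) = (40*exp(4*B_t/3)/27) dt + (20*exp(4*B_t/3)/9) dB_t.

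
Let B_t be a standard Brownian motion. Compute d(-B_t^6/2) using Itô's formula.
d(-B_t^6/2) = (-15*B_t^4/2) dt + (-3*B_t^5) dB_t

Itô's formula for f(B_t) gives d f(B_t) = f'(B_t) dB_t + (1/2) f''(B_t) dt. Compute derivatives of f(x) = -x^6/2:
  f'(x)  = -3*x^5
  f''(x) = -15*x^4
Substitute x = B_t and multiply the f'' term by 1/2:
  drift     = (1/2) * (-15*x^4) evaluated at B_t = -15*B_t^4/2
  diffusion = (-3*x^5) evaluated at B_t = -3*B_t^5
Therefore d(-B_t^6/2) = (-15*B_t^4/2) dt + (-3*B_t^5) dB_t.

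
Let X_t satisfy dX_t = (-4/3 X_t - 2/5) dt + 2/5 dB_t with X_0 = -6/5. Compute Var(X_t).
Var(X_t) = 3/50 - 3*exp(-8*t/3)/50

The variance V(t) = Var(X_t) satisfies V'(t) = 2 a V(t) + c^2 with V(0) = 0 (drift coefficient is linear in X, diffusion is constant). With a = -4/3, c = 2/5, the solution is
  V(t) = (c^2 / (2 a)) * (exp(2 a t) - 1)
       = ((2/5)^2 / (2*(-4/3))) * (exp((-8/3) t) - 1)
       = 3/50 - 3*exp(-8*t/3)/50.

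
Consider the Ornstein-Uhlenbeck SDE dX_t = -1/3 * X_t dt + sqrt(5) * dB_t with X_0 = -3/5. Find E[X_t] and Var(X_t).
E[X_t] = -3*exp(-t/3)/5; Var(X_t) = 15/2 - 15*exp(-2*t/3)/2

The OU SDE dX = -theta X dt + sigma dB admits the integrating factor exp(theta t): d(exp(theta t) X_t) = sigma exp(theta t) dB_t. Integrating from 0 to t:
  X_t = x_0 * exp(-theta t) + sigma * int_0^t exp(-theta (t-s)) dB_s.
The Itô integral has mean 0 and (by the Itô isometry) variance sigma^2 * int_0^t exp(-2 theta (t - s)) ds = sigma^2 * (1 - exp(-2 theta t)) / (2 theta).
With theta = 1/3, sigma = sqrt(5), x_0 = -3/5:
  E[X_t] = -3/5 * exp(-1/3 t) = -3*exp(-t/3)/5
  Var(X_t) = (sqrt(5))^2 * (1 - exp(-2*1/3 t)) / (2 * 1/3) = 15/2 - 15*exp(-2*t/3)/2.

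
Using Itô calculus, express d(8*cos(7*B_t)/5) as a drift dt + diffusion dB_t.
d(8*cos(7*B_t)/5) = (-196*cos(7*B_t)/5) dt + (-56*sin(7*B_t)/5) dB_t

Itô's formula for f(B_t) gives d f(B_t) = f'(B_t) dB_t + (1/2) f''(B_t) dt. Compute derivatives of f(x) = 8*cos(7*x)/5:
  f'(x)  = -56*sin(7*x)/5
  f''(x) = -392*cos(7*x)/5
Substitute x = B_t and multiply the f'' term by 1/2:
  drift     = (1/2) * (-392*cos(7*x)/5) evaluated at B_t = -196*cos(7*B_t)/5
  diffusion = (-56*sin(7*x)/5) evaluated at B_t = -56*sin(7*B_t)/5
Therefore d(8*cos(7*B_t)/5) = (-196*cos(7*B_t)/5) dt + (-56*sin(7*B_t)/5) dB_t.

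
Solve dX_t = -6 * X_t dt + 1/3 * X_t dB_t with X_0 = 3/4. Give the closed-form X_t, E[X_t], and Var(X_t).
X_t = 3/4 * exp((-109/18) t + (1/3) B_t); E[X_t] = 3*exp(-6*t)/4; Var(X_t) = (9*exp(t/9) - 9)*exp(-12*t)/16

For GBM dX = mu X dt + sigma X dB with X_0 = x_0, apply Itô to Y = log X: dY = (mu - sigma^2/2) dt + sigma dB, so Y_t = log(x_0) + (mu - sigma^2/2) t + sigma B_t and hence X_t = x_0 * exp((mu - sigma^2/2) t + sigma B_t).
With mu = -6, sigma = 1/3, x_0 = 3/4, this gives:
  X_t = 3/4 * exp((-109/18) * t + (1/3) * B_t).
Since sigma*B_t ~ Normal(0, sigma^2 t), E[exp(sigma*B_t)] = exp(sigma^2 t / 2); so E[X_t] = x_0 * exp((mu - sigma^2/2) t) * exp(sigma^2 t / 2) = x_0 * exp(mu t) = 3*exp(-6*t)/4.
Var(X_t) = E[X_t^2] - (E[X_t])^2 = x_0^2 * exp(2 mu t) * (exp(sigma^2 t) - 1) = (9*exp(t/9) - 9)*exp(-12*t)/16.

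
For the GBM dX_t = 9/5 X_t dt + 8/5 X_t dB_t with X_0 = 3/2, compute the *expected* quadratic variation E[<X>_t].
E[<X>_t] = 72*exp(154*t/25)/77 - 72/77

<X>_t = int_0^t ((8/5) * X_s)^2 ds. Taking expectation inside the integral: E[<X>_t] = (8/5)^2 * int_0^t E[X_s^2] ds. For GBM, E[X_s^2] = x_0^2 * exp((2 mu + sigma^2) s). Integrating:
  E[<X>_t] = (8/5)^2 * (3/2)^2 * (exp((2*(9/5) + (8/5)^2) t) - 1) / (2*(9/5) + (8/5)^2)
           = (8/5)^2 * (3/2)^2 * (exp((154/25) t) - 1) / (154/25) = 72*exp(154*t/25)/77 - 72/77.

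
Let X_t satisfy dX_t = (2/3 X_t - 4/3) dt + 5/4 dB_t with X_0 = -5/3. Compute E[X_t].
E[X_t] = 2 - 11*exp(2*t/3)/3

Taking expectations and using E[dB_t] = 0, the mean m(t) = E[X_t] satisfies the ODE m'(t) = a m(t) + b with m(0) = x_0. With a = 2/3, b = -4/3, x_0 = -5/3, the solution is
  m(t) = x_0 * exp(a t) + (b/a) * (exp(a t) - 1)
       = (-5/3) * exp((2/3) t) + ((-4/3)/(2/3)) * (exp((2/3) t) - 1)
       = 2 - 11*exp(2*t/3)/3.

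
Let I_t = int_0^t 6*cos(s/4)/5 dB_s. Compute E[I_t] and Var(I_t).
E[I_t] = 0; Var(I_t) = 18*t/25 + 36*sin(t/2)/25

The Itô integral of a deterministic integrand f(s) has mean 0 because each increment f(s) * (B_{s+ds} - B_s) has mean 0. By the Itô isometry:
  Var( int_0^t f(s) dB_s ) = E[ (int_0^t f(s) dB_s)^2 ] = int_0^t f(s)^2 ds.
Here f(s) = 6*cos(s/4)/5, so f(s)^2 = 36*cos(s/4)^2/25. Integrate:
  int_0^t (36*cos(s/4)^2/25) ds = 18*t/25 + 36*sin(t/2)/25.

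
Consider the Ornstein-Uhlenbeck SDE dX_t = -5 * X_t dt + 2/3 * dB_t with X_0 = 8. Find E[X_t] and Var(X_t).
E[X_t] = 8*exp(-5*t); Var(X_t) = 2/45 - 2*exp(-10*t)/45

The OU SDE dX = -theta X dt + sigma dB admits the integrating factor exp(theta t): d(exp(theta t) X_t) = sigma exp(theta t) dB_t. Integrating from 0 to t:
  X_t = x_0 * exp(-theta t) + sigma * int_0^t exp(-theta (t-s)) dB_s.
The Itô integral has mean 0 and (by the Itô isometry) variance sigma^2 * int_0^t exp(-2 theta (t - s)) ds = sigma^2 * (1 - exp(-2 theta t)) / (2 theta).
With theta = 5, sigma = 2/3, x_0 = 8:
  E[X_t] = 8 * exp(-5 t) = 8*exp(-5*t)
  Var(X_t) = (2/3)^2 * (1 - exp(-2*5 t)) / (2 * 5) = 2/45 - 2*exp(-10*t)/45.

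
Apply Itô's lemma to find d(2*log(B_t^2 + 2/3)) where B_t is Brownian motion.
d(2*log(B_t^2 + 2/3)) = (6*(2 - 3*B_t^2)/(3*B_t^2 + 2)^2) dt + (12*B_t/(3*B_t^2 + 2)) dB_t

Itô's formula for f(B_t) gives d f(B_t) = f'(B_t) dB_t + (1/2) f''(B_t) dt. Compute derivatives of f(x) = 2*log(x^2 + 2/3):
  f'(x)  = 12*x/(3*x^2 + 2)
  f''(x) = 12*(2 - 3*x^2)/(3*x^2 + 2)^2
Substitute x = B_t and multiply the f'' term by 1/2:
  drift     = (1/2) * (12*(2 - 3*x^2)/(3*x^2 + 2)^2) evaluated at B_t = 6*(2 - 3*B_t^2)/(3*B_t^2 + 2)^2
  diffusion = (12*x/(3*x^2 + 2)) evaluated at B_t = 12*B_t/(3*B_t^2 + 2)
Therefore d(2*log(B_t^2 + 2/3)) = (6*(2 - 3*B_t^2)/(3*B_t^2 + 2)^2) dt + (12*B_t/(3*B_t^2 + 2)) dB_t.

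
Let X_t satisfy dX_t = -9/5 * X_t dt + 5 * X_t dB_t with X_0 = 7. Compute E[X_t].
E[X_t] = 7*exp(-9*t/5)

For GBM dX = mu X dt + sigma X dB with X_0 = x_0, apply Itô to Y = log X: dY = (mu - sigma^2/2) dt + sigma dB, so Y_t = log(x_0) + (mu - sigma^2/2) t + sigma B_t and hence X_t = x_0 * exp((mu - sigma^2/2) t + sigma B_t).
With mu = -9/5, sigma = 5, x_0 = 7, this gives:
  X_t = 7 * exp((-143/10) * t + (5) * B_t).
Since sigma*B_t ~ Normal(0, sigma^2 t), E[exp(sigma*B_t)] = exp(sigma^2 t / 2); so E[X_t] = x_0 * exp((mu - sigma^2/2) t) * exp(sigma^2 t / 2) = x_0 * exp(mu t) = 7*exp(-9*t/5).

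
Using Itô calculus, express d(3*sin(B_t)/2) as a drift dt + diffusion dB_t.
d(3*sin(B_t)/2) = (-3*sin(B_t)/4) dt + (3*cos(B_t)/2) dB_t

Itô's formula for f(B_t) gives d f(B_t) = f'(B_t) dB_t + (1/2) f''(B_t) dt. Compute derivatives of f(x) = 3*sin(x)/2:
  f'(x)  = 3*cos(x)/2
  f''(x) = -3*sin(x)/2
Substitute x = B_t and multiply the f'' term by 1/2:
  drift     = (1/2) * (-3*sin(x)/2) evaluated at B_t = -3*sin(B_t)/4
  diffusion = (3*cos(x)/2) evaluated at B_t = 3*cos(B_t)/2
Therefore d(3*sin(B_t)/2) = (-3*sin(B_t)/4) dt + (3*cos(B_t)/2) dB_t.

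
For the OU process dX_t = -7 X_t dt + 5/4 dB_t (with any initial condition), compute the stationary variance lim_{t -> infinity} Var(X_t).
lim Var(X_t) = 25/224

The OU SDE dX = -theta X dt + sigma dB admits the integrating factor exp(theta t): d(exp(theta t) X_t) = sigma exp(theta t) dB_t. Integrating from 0 to t gives X_t = x_0 * exp(-theta t) + sigma * int_0^t exp(-theta (t-s)) dB_s for any initial x_0. The Itô integral has variance (by the Itô isometry) sigma^2 * int_0^t exp(-2 theta (t - s)) ds = sigma^2 * (1 - exp(-2 theta t)) / (2 theta), independent of x_0.
With theta = 7, sigma = 5/4:
  Var(X_t) = (5/4)^2 * (1 - exp(-2*7 t)) / (2 * 7) = 25/224 - 25*exp(-14*t)/224.
As t -> infinity, exp(-2*7 t) -> 0, so the stationary variance is sigma^2 / (2 theta) = 25/224.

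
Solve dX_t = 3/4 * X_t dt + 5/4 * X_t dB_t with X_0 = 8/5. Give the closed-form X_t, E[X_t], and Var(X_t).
X_t = 8/5 * exp((-1/32) t + (5/4) B_t); E[X_t] = 8*exp(3*t/4)/5; Var(X_t) = 64*(exp(25*t/16) - 1)*exp(3*t/2)/25

For GBM dX = mu X dt + sigma X dB with X_0 = x_0, apply Itô to Y = log X: dY = (mu - sigma^2/2) dt + sigma dB, so Y_t = log(x_0) + (mu - sigma^2/2) t + sigma B_t and hence X_t = x_0 * exp((mu - sigma^2/2) t + sigma B_t).
With mu = 3/4, sigma = 5/4, x_0 = 8/5, this gives:
  X_t = 8/5 * exp((-1/32) * t + (5/4) * B_t).
Since sigma*B_t ~ Normal(0, sigma^2 t), E[exp(sigma*B_t)] = exp(sigma^2 t / 2); so E[X_t] = x_0 * exp((mu - sigma^2/2) t) * exp(sigma^2 t / 2) = x_0 * exp(mu t) = 8*exp(3*t/4)/5.
Var(X_t) = E[X_t^2] - (E[X_t])^2 = x_0^2 * exp(2 mu t) * (exp(sigma^2 t) - 1) = 64*(exp(25*t/16) - 1)*exp(3*t/2)/25.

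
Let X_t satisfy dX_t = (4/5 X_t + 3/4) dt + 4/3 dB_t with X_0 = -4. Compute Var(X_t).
Var(X_t) = 10*exp(8*t/5)/9 - 10/9

The variance V(t) = Var(X_t) satisfies V'(t) = 2 a V(t) + c^2 with V(0) = 0 (drift coefficient is linear in X, diffusion is constant). With a = 4/5, c = 4/3, the solution is
  V(t) = (c^2 / (2 a)) * (exp(2 a t) - 1)
       = ((4/3)^2 / (2*(4/5))) * (exp((8/5) t) - 1)
       = 10*exp(8*t/5)/9 - 10/9.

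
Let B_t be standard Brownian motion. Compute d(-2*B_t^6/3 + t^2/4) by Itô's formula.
d(-2*B_t^6/3 + t^2/4) = (-10*B_t^4 + t/2) dt + (-4*B_t^5) dB_t

Itô's formula for f(t, x): d f(t, B_t) = (f_t + (1/2) f_xx) dt + f_x dB_t. Compute partials of f(t, x) = t^2/4 - 2*x^6/3:
  f_t(t,x)  = t/2
  f_x(t,x)  = -4*x^5
  f_xx(t,x) = -20*x^4
Assemble drift = f_t + (1/2) f_xx = t/2 - 10*x^4 and diffusion = f_x = -4*x^5. Substituting x = B_t:
  d(-2*B_t^6/3 + t^2/4) = (-10*B_t^4 + t/2) dt + (-4*B_t^5) dB_t.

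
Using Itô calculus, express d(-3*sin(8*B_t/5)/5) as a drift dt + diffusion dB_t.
d(-3*sin(8*B_t/5)/5) = (96*sin(8*B_t/5)/125) dt + (-24*cos(8*B_t/5)/25) dB_t

Itô's formula for f(B_t) gives d f(B_t) = f'(B_t) dB_t + (1/2) f''(B_t) dt. Compute derivatives of f(x) = -3*sin(8*x/5)/5:
  f'(x)  = -24*cos(8*x/5)/25
  f''(x) = 192*sin(8*x/5)/125
Substitute x = B_t and multiply the f'' term by 1/2:
  drift     = (1/2) * (192*sin(8*x/5)/125) evaluated at B_t = 96*sin(8*B_t/5)/125
  diffusion = (-24*cos(8*x/5)/25) evaluated at B_t = -24*cos(8*B_t/5)/25
Therefore d(-3*sin(8*B_t/5)/5) = (96*sin(8*B_t/5)/125) dt + (-24*cos(8*B_t/5)/25) dB_t.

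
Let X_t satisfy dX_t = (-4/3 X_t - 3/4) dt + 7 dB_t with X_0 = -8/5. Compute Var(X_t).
Var(X_t) = 147/8 - 147*exp(-8*t/3)/8

The variance V(t) = Var(X_t) satisfies V'(t) = 2 a V(t) + c^2 with V(0) = 0 (drift coefficient is linear in X, diffusion is constant). With a = -4/3, c = 7, the solution is
  V(t) = (c^2 / (2 a)) * (exp(2 a t) - 1)
       = (7^2 / (2*(-4/3))) * (exp((-8/3) t) - 1)
       = 147/8 - 147*exp(-8*t/3)/8.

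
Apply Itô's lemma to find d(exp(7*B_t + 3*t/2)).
d(exp(7*B_t + 3*t/2)) = (26*exp(7*B_t + 3*t/2)) dt + (7*exp(7*B_t + 3*t/2)) dB_t

Itô's formula for f(t, x): d f(t, B_t) = (f_t + (1/2) f_xx) dt + f_x dB_t. Compute partials of f(t, x) = exp(3*t/2 + 7*x):
  f_t(t,x)  = 3*exp(3*t/2 + 7*x)/2
  f_x(t,x)  = 7*exp(3*t/2 + 7*x)
  f_xx(t,x) = 49*exp(3*t/2 + 7*x)
Assemble drift = f_t + (1/2) f_xx = 26*exp(3*t/2 + 7*x) and diffusion = f_x = 7*exp(3*t/2 + 7*x). Substituting x = B_t:
  d(exp(7*B_t + 3*t/2)) = (26*exp(7*B_t + 3*t/2)) dt + (7*exp(7*B_t + 3*t/2)) dB_t.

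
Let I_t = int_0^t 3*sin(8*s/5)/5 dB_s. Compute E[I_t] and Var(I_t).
E[I_t] = 0; Var(I_t) = 9*t/50 - 9*sin(8*t/5)*cos(8*t/5)/80

The Itô integral of a deterministic integrand f(s) has mean 0 because each increment f(s) * (B_{s+ds} - B_s) has mean 0. By the Itô isometry:
  Var( int_0^t f(s) dB_s ) = E[ (int_0^t f(s) dB_s)^2 ] = int_0^t f(s)^2 ds.
Here f(s) = 3*sin(8*s/5)/5, so f(s)^2 = 9*sin(8*s/5)^2/25. Integrate:
  int_0^t (9*sin(8*s/5)^2/25) ds = 9*t/50 - 9*sin(8*t/5)*cos(8*t/5)/80.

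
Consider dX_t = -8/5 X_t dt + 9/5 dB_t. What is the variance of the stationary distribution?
lim Var(X_t) = 81/80

The OU SDE dX = -theta X dt + sigma dB admits the integrating factor exp(theta t): d(exp(theta t) X_t) = sigma exp(theta t) dB_t. Integrating from 0 to t gives X_t = x_0 * exp(-theta t) + sigma * int_0^t exp(-theta (t-s)) dB_s for any initial x_0. The Itô integral has variance (by the Itô isometry) sigma^2 * int_0^t exp(-2 theta (t - s)) ds = sigma^2 * (1 - exp(-2 theta t)) / (2 theta), independent of x_0.
With theta = 8/5, sigma = 9/5:
  Var(X_t) = (9/5)^2 * (1 - exp(-2*8/5 t)) / (2 * 8/5) = 81/80 - 81*exp(-16*t/5)/80.
As t -> infinity, exp(-2*8/5 t) -> 0, so the stationary variance is sigma^2 / (2 theta) = 81/80.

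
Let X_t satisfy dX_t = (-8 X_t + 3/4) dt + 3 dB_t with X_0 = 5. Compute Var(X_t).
Var(X_t) = 9/16 - 9*exp(-16*t)/16

The variance V(t) = Var(X_t) satisfies V'(t) = 2 a V(t) + c^2 with V(0) = 0 (drift coefficient is linear in X, diffusion is constant). With a = -8, c = 3, the solution is
  V(t) = (c^2 / (2 a)) * (exp(2 a t) - 1)
       = (3^2 / (2*(-8))) * (exp((-16) t) - 1)
       = 9/16 - 9*exp(-16*t)/16.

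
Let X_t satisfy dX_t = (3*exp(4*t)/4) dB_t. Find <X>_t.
<X>_t = 9*exp(8*t)/128 - 9/128

For an Itô process dX_t = a(t) dt + b(t) dB_t, the quadratic variation is <X>_t = int_0^t b(s)^2 ds (the drift term does not contribute). Here b(s) = 3*exp(4*s)/4, so
  b(s)^2 = 9*exp(8*s)/16.
Integrating from 0 to t:
  <X>_t = int_0^t (9*exp(8*s)/16) ds = 9*exp(8*t)/128 - 9/128.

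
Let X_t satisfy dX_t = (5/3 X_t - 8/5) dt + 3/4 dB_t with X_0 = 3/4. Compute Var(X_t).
Var(X_t) = 27*exp(10*t/3)/160 - 27/160

The variance V(t) = Var(X_t) satisfies V'(t) = 2 a V(t) + c^2 with V(0) = 0 (drift coefficient is linear in X, diffusion is constant). With a = 5/3, c = 3/4, the solution is
  V(t) = (c^2 / (2 a)) * (exp(2 a t) - 1)
       = ((3/4)^2 / (2*(5/3))) * (exp((10/3) t) - 1)
       = 27*exp(10*t/3)/160 - 27/160.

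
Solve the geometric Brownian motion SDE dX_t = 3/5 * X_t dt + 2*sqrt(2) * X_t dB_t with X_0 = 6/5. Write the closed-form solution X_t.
X_t = 6/5 * exp((-17/5) * t + (2*sqrt(2)) * B_t)

For GBM dX = mu X dt + sigma X dB with X_0 = x_0, apply Itô to Y = log X: dY = (mu - sigma^2/2) dt + sigma dB, so Y_t = log(x_0) + (mu - sigma^2/2) t + sigma B_t and hence X_t = x_0 * exp((mu - sigma^2/2) t + sigma B_t).
With mu = 3/5, sigma = 2*sqrt(2), x_0 = 6/5, this gives:
  X_t = 6/5 * exp((-17/5) * t + (2*sqrt(2)) * B_t).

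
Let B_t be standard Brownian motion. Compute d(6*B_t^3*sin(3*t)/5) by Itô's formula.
d(6*B_t^3*sin(3*t)/5) = (18*B_t*(B_t^2*cos(3*t) + sin(3*t))/5) dt + (18*B_t^2*sin(3*t)/5) dB_t

Itô's formula for f(t, x): d f(t, B_t) = (f_t + (1/2) f_xx) dt + f_x dB_t. Compute partials of f(t, x) = 6*x^3*sin(3*t)/5:
  f_t(t,x)  = 18*x^3*cos(3*t)/5
  f_x(t,x)  = 18*x^2*sin(3*t)/5
  f_xx(t,x) = 36*x*sin(3*t)/5
Assemble drift = f_t + (1/2) f_xx = 18*x*(x^2*cos(3*t) + sin(3*t))/5 and diffusion = f_x = 18*x^2*sin(3*t)/5. Substituting x = B_t:
  d(6*B_t^3*sin(3*t)/5) = (18*B_t*(B_t^2*cos(3*t) + sin(3*t))/5) dt + (18*B_t^2*sin(3*t)/5) dB_t.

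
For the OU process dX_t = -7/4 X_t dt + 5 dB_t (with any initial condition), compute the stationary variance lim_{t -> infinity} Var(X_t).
lim Var(X_t) = 50/7

The OU SDE dX = -theta X dt + sigma dB admits the integrating factor exp(theta t): d(exp(theta t) X_t) = sigma exp(theta t) dB_t. Integrating from 0 to t gives X_t = x_0 * exp(-theta t) + sigma * int_0^t exp(-theta (t-s)) dB_s for any initial x_0. The Itô integral has variance (by the Itô isometry) sigma^2 * int_0^t exp(-2 theta (t - s)) ds = sigma^2 * (1 - exp(-2 theta t)) / (2 theta), independent of x_0.
With theta = 7/4, sigma = 5:
  Var(X_t) = (5)^2 * (1 - exp(-2*7/4 t)) / (2 * 7/4) = 50/7 - 50*exp(-7*t/2)/7.
As t -> infinity, exp(-2*7/4 t) -> 0, so the stationary variance is sigma^2 / (2 theta) = 50/7.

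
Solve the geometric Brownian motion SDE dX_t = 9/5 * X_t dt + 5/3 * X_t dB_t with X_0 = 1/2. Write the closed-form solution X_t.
X_t = 1/2 * exp((37/90) * t + (5/3) * B_t)

For GBM dX = mu X dt + sigma X dB with X_0 = x_0, apply Itô to Y = log X: dY = (mu - sigma^2/2) dt + sigma dB, so Y_t = log(x_0) + (mu - sigma^2/2) t + sigma B_t and hence X_t = x_0 * exp((mu - sigma^2/2) t + sigma B_t).
With mu = 9/5, sigma = 5/3, x_0 = 1/2, this gives:
  X_t = 1/2 * exp((37/90) * t + (5/3) * B_t).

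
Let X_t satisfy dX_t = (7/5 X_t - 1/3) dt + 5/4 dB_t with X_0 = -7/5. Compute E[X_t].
E[X_t] = 5/21 - 172*exp(7*t/5)/105

Taking expectations and using E[dB_t] = 0, the mean m(t) = E[X_t] satisfies the ODE m'(t) = a m(t) + b with m(0) = x_0. With a = 7/5, b = -1/3, x_0 = -7/5, the solution is
  m(t) = x_0 * exp(a t) + (b/a) * (exp(a t) - 1)
       = (-7/5) * exp((7/5) t) + ((-1/3)/(7/5)) * (exp((7/5) t) - 1)
       = 5/21 - 172*exp(7*t/5)/105.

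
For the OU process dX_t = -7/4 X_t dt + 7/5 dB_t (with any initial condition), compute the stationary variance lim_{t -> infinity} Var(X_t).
lim Var(X_t) = 14/25

The OU SDE dX = -theta X dt + sigma dB admits the integrating factor exp(theta t): d(exp(theta t) X_t) = sigma exp(theta t) dB_t. Integrating from 0 to t gives X_t = x_0 * exp(-theta t) + sigma * int_0^t exp(-theta (t-s)) dB_s for any initial x_0. The Itô integral has variance (by the Itô isometry) sigma^2 * int_0^t exp(-2 theta (t - s)) ds = sigma^2 * (1 - exp(-2 theta t)) / (2 theta), independent of x_0.
With theta = 7/4, sigma = 7/5:
  Var(X_t) = (7/5)^2 * (1 - exp(-2*7/4 t)) / (2 * 7/4) = 14/25 - 14*exp(-7*t/2)/25.
As t -> infinity, exp(-2*7/4 t) -> 0, so the stationary variance is sigma^2 / (2 theta) = 14/25.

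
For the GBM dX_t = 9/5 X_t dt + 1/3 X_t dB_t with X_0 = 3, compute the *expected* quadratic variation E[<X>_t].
E[<X>_t] = 45*exp(167*t/45)/167 - 45/167

<X>_t = int_0^t ((1/3) * X_s)^2 ds. Taking expectation inside the integral: E[<X>_t] = (1/3)^2 * int_0^t E[X_s^2] ds. For GBM, E[X_s^2] = x_0^2 * exp((2 mu + sigma^2) s). Integrating:
  E[<X>_t] = (1/3)^2 * 3^2 * (exp((2*(9/5) + (1/3)^2) t) - 1) / (2*(9/5) + (1/3)^2)
           = (1/3)^2 * 3^2 * (exp((167/45) t) - 1) / (167/45) = 45*exp(167*t/45)/167 - 45/167.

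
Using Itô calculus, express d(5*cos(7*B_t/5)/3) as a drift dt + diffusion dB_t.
d(5*cos(7*B_t/5)/3) = (-49*cos(7*B_t/5)/30) dt + (-7*sin(7*B_t/5)/3) dB_t

Itô's formula for f(B_t) gives d f(B_t) = f'(B_t) dB_t + (1/2) f''(B_t) dt. Compute derivatives of f(x) = 5*cos(7*x/5)/3:
  f'(x)  = -7*sin(7*x/5)/3
  f''(x) = -49*cos(7*x/5)/15
Substitute x = B_t and multiply the f'' term by 1/2:
  drift     = (1/2) * (-49*cos(7*x/5)/15) evaluated at B_t = -49*cos(7*B_t/5)/30
  diffusion = (-7*sin(7*x/5)/3) evaluated at B_t = -7*sin(7*B_t/5)/3
Therefore d(5*cos(7*B_t/5)/3) = (-49*cos(7*B_t/5)/30) dt + (-7*sin(7*B_t/5)/3) dB_t.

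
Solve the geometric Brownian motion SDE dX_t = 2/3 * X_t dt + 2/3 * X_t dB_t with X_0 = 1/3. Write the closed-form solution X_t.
X_t = 1/3 * exp((4/9) * t + (2/3) * B_t)

For GBM dX = mu X dt + sigma X dB with X_0 = x_0, apply Itô to Y = log X: dY = (mu - sigma^2/2) dt + sigma dB, so Y_t = log(x_0) + (mu - sigma^2/2) t + sigma B_t and hence X_t = x_0 * exp((mu - sigma^2/2) t + sigma B_t).
With mu = 2/3, sigma = 2/3, x_0 = 1/3, this gives:
  X_t = 1/3 * exp((4/9) * t + (2/3) * B_t).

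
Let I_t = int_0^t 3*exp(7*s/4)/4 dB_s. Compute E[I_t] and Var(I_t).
E[I_t] = 0; Var(I_t) = 9*exp(7*t/2)/56 - 9/56

The Itô integral of a deterministic integrand f(s) has mean 0 because each increment f(s) * (B_{s+ds} - B_s) has mean 0. By the Itô isometry:
  Var( int_0^t f(s) dB_s ) = E[ (int_0^t f(s) dB_s)^2 ] = int_0^t f(s)^2 ds.
Here f(s) = 3*exp(7*s/4)/4, so f(s)^2 = 9*exp(7*s/2)/16. Integrate:
  int_0^t (9*exp(7*s/2)/16) ds = 9*exp(7*t/2)/56 - 9/56.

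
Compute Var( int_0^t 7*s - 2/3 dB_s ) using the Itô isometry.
Var = t*(147*t^2 - 42*t + 4)/9

The Itô integral of a deterministic integrand f(s) has mean 0 because each increment f(s) * (B_{s+ds} - B_s) has mean 0. By the Itô isometry:
  Var( int_0^t f(s) dB_s ) = E[ (int_0^t f(s) dB_s)^2 ] = int_0^t f(s)^2 ds.
Here f(s) = 7*s - 2/3, so f(s)^2 = (21*s - 2)^2/9. Integrate:
  int_0^t ((21*s - 2)^2/9) ds = t*(147*t^2 - 42*t + 4)/9.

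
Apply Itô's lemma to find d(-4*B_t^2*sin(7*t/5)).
d(-4*B_t^2*sin(7*t/5)) = (-28*B_t^2*cos(7*t/5)/5 - 4*sin(7*t/5)) dt + (-8*B_t*sin(7*t/5)) dB_t

Itô's formula for f(t, x): d f(t, B_t) = (f_t + (1/2) f_xx) dt + f_x dB_t. Compute partials of f(t, x) = -4*x^2*sin(7*t/5):
  f_t(t,x)  = -28*x^2*cos(7*t/5)/5
  f_x(t,x)  = -8*x*sin(7*t/5)
  f_xx(t,x) = -8*sin(7*t/5)
Assemble drift = f_t + (1/2) f_xx = -28*x^2*cos(7*t/5)/5 - 4*sin(7*t/5) and diffusion = f_x = -8*x*sin(7*t/5). Substituting x = B_t:
  d(-4*B_t^2*sin(7*t/5)) = (-28*B_t^2*cos(7*t/5)/5 - 4*sin(7*t/5)) dt + (-8*B_t*sin(7*t/5)) dB_t.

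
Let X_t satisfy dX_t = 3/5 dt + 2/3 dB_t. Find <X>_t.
<X>_t = 4*t/9

For an Itô process dX_t = a(t) dt + b(t) dB_t, the quadratic variation is <X>_t = int_0^t b(s)^2 ds (the drift term does not contribute). Here b(s) = 2/3, so
  b(s)^2 = 4/9.
Integrating from 0 to t:
  <X>_t = int_0^t (4/9) ds = 4*t/9.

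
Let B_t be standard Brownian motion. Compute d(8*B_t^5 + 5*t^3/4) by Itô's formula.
d(8*B_t^5 + 5*t^3/4) = (80*B_t^3 + 15*t^2/4) dt + (40*B_t^4) dB_t

Itô's formula for f(t, x): d f(t, B_t) = (f_t + (1/2) f_xx) dt + f_x dB_t. Compute partials of f(t, x) = 5*t^3/4 + 8*x^5:
  f_t(t,x)  = 15*t^2/4
  f_x(t,x)  = 40*x^4
  f_xx(t,x) = 160*x^3
Assemble drift = f_t + (1/2) f_xx = 15*t^2/4 + 80*x^3 and diffusion = f_x = 40*x^4. Substituting x = B_t:
  d(8*B_t^5 + 5*t^3/4) = (80*B_t^3 + 15*t^2/4) dt + (40*B_t^4) dB_t.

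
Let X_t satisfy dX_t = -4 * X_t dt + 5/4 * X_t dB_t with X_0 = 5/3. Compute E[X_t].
E[X_t] = 5*exp(-4*t)/3

For GBM dX = mu X dt + sigma X dB with X_0 = x_0, apply Itô to Y = log X: dY = (mu - sigma^2/2) dt + sigma dB, so Y_t = log(x_0) + (mu - sigma^2/2) t + sigma B_t and hence X_t = x_0 * exp((mu - sigma^2/2) t + sigma B_t).
With mu = -4, sigma = 5/4, x_0 = 5/3, this gives:
  X_t = 5/3 * exp((-153/32) * t + (5/4) * B_t).
Since sigma*B_t ~ Normal(0, sigma^2 t), E[exp(sigma*B_t)] = exp(sigma^2 t / 2); so E[X_t] = x_0 * exp((mu - sigma^2/2) t) * exp(sigma^2 t / 2) = x_0 * exp(mu t) = 5*exp(-4*t)/3.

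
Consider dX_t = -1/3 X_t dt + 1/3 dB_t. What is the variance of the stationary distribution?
lim Var(X_t) = 1/6

The OU SDE dX = -theta X dt + sigma dB admits the integrating factor exp(theta t): d(exp(theta t) X_t) = sigma exp(theta t) dB_t. Integrating from 0 to t gives X_t = x_0 * exp(-theta t) + sigma * int_0^t exp(-theta (t-s)) dB_s for any initial x_0. The Itô integral has variance (by the Itô isometry) sigma^2 * int_0^t exp(-2 theta (t - s)) ds = sigma^2 * (1 - exp(-2 theta t)) / (2 theta), independent of x_0.
With theta = 1/3, sigma = 1/3:
  Var(X_t) = (1/3)^2 * (1 - exp(-2*1/3 t)) / (2 * 1/3) = 1/6 - exp(-2*t/3)/6.
As t -> infinity, exp(-2*1/3 t) -> 0, so the stationary variance is sigma^2 / (2 theta) = 1/6.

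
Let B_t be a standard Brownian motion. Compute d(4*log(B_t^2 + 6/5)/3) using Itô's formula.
d(4*log(B_t^2 + 6/5)/3) = (20*(6 - 5*B_t^2)/(3*(5*B_t^2 + 6)^2)) dt + (40*B_t/(3*(5*B_t^2 + 6))) dB_t

Itô's formula for f(B_t) gives d f(B_t) = f'(B_t) dB_t + (1/2) f''(B_t) dt. Compute derivatives of f(x) = 4*log(x^2 + 6/5)/3:
  f'(x)  = 40*x/(3*(5*x^2 + 6))
  f''(x) = 40*(6 - 5*x^2)/(3*(5*x^2 + 6)^2)
Substitute x = B_t and multiply the f'' term by 1/2:
  drift     = (1/2) * (40*(6 - 5*x^2)/(3*(5*x^2 + 6)^2)) evaluated at B_t = 20*(6 - 5*B_t^2)/(3*(5*B_t^2 + 6)^2)
  diffusion = (40*x/(3*(5*x^2 + 6))) evaluated at B_t = 40*B_t/(3*(5*B_t^2 + 6))
Therefore d(4*log(B_t^2 + 6/5)/3) = (20*(6 - 5*B_t^2)/(3*(5*B_t^2 + 6)^2)) dt + (40*B_t/(3*(5*B_t^2 + 6))) dB_t.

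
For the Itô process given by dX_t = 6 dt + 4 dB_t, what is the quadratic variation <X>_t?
<X>_t = 16*t

For an Itô process dX_t = a(t) dt + b(t) dB_t, the quadratic variation is <X>_t = int_0^t b(s)^2 ds (the drift term does not contribute). Here b(s) = 4, so
  b(s)^2 = 16.
Integrating from 0 to t:
  <X>_t = int_0^t (16) ds = 16*t.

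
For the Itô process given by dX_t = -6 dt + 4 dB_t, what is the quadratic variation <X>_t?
<X>_t = 16*t

For an Itô process dX_t = a(t) dt + b(t) dB_t, the quadratic variation is <X>_t = int_0^t b(s)^2 ds (the drift term does not contribute). Here b(s) = 4, so
  b(s)^2 = 16.
Integrating from 0 to t:
  <X>_t = int_0^t (16) ds = 16*t.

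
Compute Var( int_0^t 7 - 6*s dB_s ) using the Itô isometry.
Var = t*(12*t^2 - 42*t + 49)

The Itô integral of a deterministic integrand f(s) has mean 0 because each increment f(s) * (B_{s+ds} - B_s) has mean 0. By the Itô isometry:
  Var( int_0^t f(s) dB_s ) = E[ (int_0^t f(s) dB_s)^2 ] = int_0^t f(s)^2 ds.
Here f(s) = 7 - 6*s, so f(s)^2 = (6*s - 7)^2. Integrate:
  int_0^t ((6*s - 7)^2) ds = t*(12*t^2 - 42*t + 49).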